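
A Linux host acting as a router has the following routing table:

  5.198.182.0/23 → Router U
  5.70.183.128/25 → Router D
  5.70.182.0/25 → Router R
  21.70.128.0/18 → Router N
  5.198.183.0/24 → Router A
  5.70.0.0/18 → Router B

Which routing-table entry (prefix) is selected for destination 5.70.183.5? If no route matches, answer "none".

none

5.70.183.5 is outside every listed prefix and there is no default route.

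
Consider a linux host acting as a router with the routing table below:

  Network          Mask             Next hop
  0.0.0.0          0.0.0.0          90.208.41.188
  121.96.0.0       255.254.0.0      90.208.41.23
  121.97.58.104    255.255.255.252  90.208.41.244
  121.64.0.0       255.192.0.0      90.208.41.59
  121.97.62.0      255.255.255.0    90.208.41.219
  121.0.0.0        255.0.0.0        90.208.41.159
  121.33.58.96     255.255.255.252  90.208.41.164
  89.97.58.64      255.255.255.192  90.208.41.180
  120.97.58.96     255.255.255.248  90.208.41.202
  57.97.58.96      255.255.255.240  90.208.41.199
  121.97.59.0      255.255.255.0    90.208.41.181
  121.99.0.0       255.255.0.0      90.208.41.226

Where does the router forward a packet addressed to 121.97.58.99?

90.208.41.23

Routes whose prefix contains 121.97.58.99:
  0.0.0.0/0 (default, matches everything) -> 90.208.41.188
  121.0.0.0/8 (121.0.0.0 - 121.255.255.255) -> 90.208.41.159
  121.64.0.0/10 (121.64.0.0 - 121.127.255.255) -> 90.208.41.59
  121.96.0.0/15 (121.96.0.0 - 121.97.255.255) -> 90.208.41.23
More-specific entries that do NOT match:
  121.97.58.104/30 (121.97.58.104 - 121.97.58.107) does not contain 121.97.58.99
  121.33.58.96/30 (121.33.58.96 - 121.33.58.99) does not contain 121.97.58.99
  120.97.58.96/29 (120.97.58.96 - 120.97.58.103) does not contain 121.97.58.99
  57.97.58.96/28 (57.97.58.96 - 57.97.58.111) does not contain 121.97.58.99
  89.97.58.64/26 (89.97.58.64 - 89.97.58.127) does not contain 121.97.58.99
  121.97.62.0/24 (121.97.62.0 - 121.97.62.255) does not contain 121.97.58.99
  121.97.59.0/24 (121.97.59.0 - 121.97.59.255) does not contain 121.97.58.99
  121.99.0.0/16 (121.99.0.0 - 121.99.255.255) does not contain 121.97.58.99
Longest matching prefix is /15 -> next hop 90.208.41.23.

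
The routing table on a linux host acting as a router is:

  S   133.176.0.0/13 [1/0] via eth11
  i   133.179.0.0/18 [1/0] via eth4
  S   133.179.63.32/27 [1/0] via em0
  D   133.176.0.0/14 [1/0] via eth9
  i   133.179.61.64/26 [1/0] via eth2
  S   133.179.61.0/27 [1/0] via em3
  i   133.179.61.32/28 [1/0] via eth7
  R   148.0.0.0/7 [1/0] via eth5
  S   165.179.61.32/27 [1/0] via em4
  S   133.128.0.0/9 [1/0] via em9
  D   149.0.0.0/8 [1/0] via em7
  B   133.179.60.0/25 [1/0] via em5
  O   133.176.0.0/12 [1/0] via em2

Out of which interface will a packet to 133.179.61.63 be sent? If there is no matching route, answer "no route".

Routes whose prefix contains 133.179.61.63:
  133.128.0.0/9 (133.128.0.0 - 133.255.255.255) -> em9
  133.176.0.0/12 (133.176.0.0 - 133.191.255.255) -> em2
  133.176.0.0/13 (133.176.0.0 - 133.183.255.255) -> eth11
  133.176.0.0/14 (133.176.0.0 - 133.179.255.255) -> eth9
  133.179.0.0/18 (133.179.0.0 - 133.179.63.255) -> eth4
More-specific entries that do NOT match:
  133.179.61.32/28 (133.179.61.32 - 133.179.61.47) does not contain 133.179.61.63
  133.179.63.32/27 (133.179.63.32 - 133.179.63.63) does not contain 133.179.61.63
  133.179.61.0/27 (133.179.61.0 - 133.179.61.31) does not contain 133.179.61.63
  165.179.61.32/27 (165.179.61.32 - 165.179.61.63) does not contain 133.179.61.63
  133.179.61.64/26 (133.179.61.64 - 133.179.61.127) does not contain 133.179.61.63
  133.179.60.0/25 (133.179.60.0 - 133.179.60.127) does not contain 133.179.61.63
Longest matching prefix is /18 -> interface eth4.

eth4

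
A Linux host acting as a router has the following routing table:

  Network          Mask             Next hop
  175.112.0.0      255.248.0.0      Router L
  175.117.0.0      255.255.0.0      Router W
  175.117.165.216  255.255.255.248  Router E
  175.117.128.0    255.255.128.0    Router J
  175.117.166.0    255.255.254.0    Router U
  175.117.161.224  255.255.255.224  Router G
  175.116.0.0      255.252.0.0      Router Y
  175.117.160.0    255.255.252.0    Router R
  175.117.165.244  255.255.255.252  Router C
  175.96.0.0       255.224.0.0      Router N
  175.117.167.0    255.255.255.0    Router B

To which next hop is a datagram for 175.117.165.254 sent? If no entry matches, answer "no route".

Routes whose prefix contains 175.117.165.254:
  175.96.0.0/11 (175.96.0.0 - 175.127.255.255) -> Router N
  175.112.0.0/13 (175.112.0.0 - 175.119.255.255) -> Router L
  175.116.0.0/14 (175.116.0.0 - 175.119.255.255) -> Router Y
  175.117.0.0/16 (175.117.0.0 - 175.117.255.255) -> Router W
  175.117.128.0/17 (175.117.128.0 - 175.117.255.255) -> Router J
More-specific entries that do NOT match:
  175.117.165.244/30 (175.117.165.244 - 175.117.165.247) does not contain 175.117.165.254
  175.117.165.216/29 (175.117.165.216 - 175.117.165.223) does not contain 175.117.165.254
  175.117.161.224/27 (175.117.161.224 - 175.117.161.255) does not contain 175.117.165.254
  175.117.167.0/24 (175.117.167.0 - 175.117.167.255) does not contain 175.117.165.254
  175.117.166.0/23 (175.117.166.0 - 175.117.167.255) does not contain 175.117.165.254
  175.117.160.0/22 (175.117.160.0 - 175.117.163.255) does not contain 175.117.165.254
Longest matching prefix is /17 -> next hop Router J.

Router J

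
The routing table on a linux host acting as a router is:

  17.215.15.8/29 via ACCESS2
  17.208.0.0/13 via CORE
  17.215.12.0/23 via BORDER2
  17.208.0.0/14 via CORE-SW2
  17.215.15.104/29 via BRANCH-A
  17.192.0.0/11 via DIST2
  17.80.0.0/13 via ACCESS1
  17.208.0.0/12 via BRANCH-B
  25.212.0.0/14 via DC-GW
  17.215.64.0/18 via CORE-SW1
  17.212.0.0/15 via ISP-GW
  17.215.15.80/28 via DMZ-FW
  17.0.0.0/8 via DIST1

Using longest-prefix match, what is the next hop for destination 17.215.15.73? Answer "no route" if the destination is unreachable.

CORE

Routes whose prefix contains 17.215.15.73:
  17.0.0.0/8 (17.0.0.0 - 17.255.255.255) -> DIST1
  17.192.0.0/11 (17.192.0.0 - 17.223.255.255) -> DIST2
  17.208.0.0/12 (17.208.0.0 - 17.223.255.255) -> BRANCH-B
  17.208.0.0/13 (17.208.0.0 - 17.215.255.255) -> CORE
More-specific entries that do NOT match:
  17.215.15.8/29 (17.215.15.8 - 17.215.15.15) does not contain 17.215.15.73
  17.215.15.104/29 (17.215.15.104 - 17.215.15.111) does not contain 17.215.15.73
  17.215.15.80/28 (17.215.15.80 - 17.215.15.95) does not contain 17.215.15.73
  17.215.12.0/23 (17.215.12.0 - 17.215.13.255) does not contain 17.215.15.73
  17.215.64.0/18 (17.215.64.0 - 17.215.127.255) does not contain 17.215.15.73
  17.212.0.0/15 (17.212.0.0 - 17.213.255.255) does not contain 17.215.15.73
  17.208.0.0/14 (17.208.0.0 - 17.211.255.255) does not contain 17.215.15.73
  25.212.0.0/14 (25.212.0.0 - 25.215.255.255) does not contain 17.215.15.73
Longest matching prefix is /13 -> next hop CORE.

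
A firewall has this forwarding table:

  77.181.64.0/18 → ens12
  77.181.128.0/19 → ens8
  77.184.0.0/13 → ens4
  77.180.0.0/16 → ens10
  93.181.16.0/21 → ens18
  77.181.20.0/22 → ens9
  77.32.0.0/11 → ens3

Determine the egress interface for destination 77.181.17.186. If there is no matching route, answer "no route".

No entry's prefix contains 77.181.17.186; there is no default route.

no route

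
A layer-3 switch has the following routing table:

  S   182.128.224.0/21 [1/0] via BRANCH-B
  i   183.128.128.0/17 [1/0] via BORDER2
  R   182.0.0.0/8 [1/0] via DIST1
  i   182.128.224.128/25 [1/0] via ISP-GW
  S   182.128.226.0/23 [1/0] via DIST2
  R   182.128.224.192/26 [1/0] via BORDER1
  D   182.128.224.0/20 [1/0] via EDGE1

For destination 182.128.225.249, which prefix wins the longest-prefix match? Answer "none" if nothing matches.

182.128.224.0/21

Entries matching 182.128.225.249:
  182.0.0.0/8 (182.0.0.0 - 182.255.255.255)
  182.128.224.0/20 (182.128.224.0 - 182.128.239.255)
  182.128.224.0/21 (182.128.224.0 - 182.128.231.255)
Most specific is 182.128.224.0/21.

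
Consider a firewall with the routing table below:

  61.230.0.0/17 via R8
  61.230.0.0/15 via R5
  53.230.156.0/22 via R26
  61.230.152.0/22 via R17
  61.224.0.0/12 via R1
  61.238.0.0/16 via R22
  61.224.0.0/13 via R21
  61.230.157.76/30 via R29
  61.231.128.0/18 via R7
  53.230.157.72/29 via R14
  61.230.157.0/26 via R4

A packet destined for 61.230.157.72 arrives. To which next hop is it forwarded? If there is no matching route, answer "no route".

R5

Routes whose prefix contains 61.230.157.72:
  61.224.0.0/12 (61.224.0.0 - 61.239.255.255) -> R1
  61.224.0.0/13 (61.224.0.0 - 61.231.255.255) -> R21
  61.230.0.0/15 (61.230.0.0 - 61.231.255.255) -> R5
More-specific entries that do NOT match:
  61.230.157.76/30 (61.230.157.76 - 61.230.157.79) does not contain 61.230.157.72
  53.230.157.72/29 (53.230.157.72 - 53.230.157.79) does not contain 61.230.157.72
  61.230.157.0/26 (61.230.157.0 - 61.230.157.63) does not contain 61.230.157.72
  53.230.156.0/22 (53.230.156.0 - 53.230.159.255) does not contain 61.230.157.72
  61.230.152.0/22 (61.230.152.0 - 61.230.155.255) does not contain 61.230.157.72
  61.231.128.0/18 (61.231.128.0 - 61.231.191.255) does not contain 61.230.157.72
  61.230.0.0/17 (61.230.0.0 - 61.230.127.255) does not contain 61.230.157.72
  61.238.0.0/16 (61.238.0.0 - 61.238.255.255) does not contain 61.230.157.72
Longest matching prefix is /15 -> next hop R5.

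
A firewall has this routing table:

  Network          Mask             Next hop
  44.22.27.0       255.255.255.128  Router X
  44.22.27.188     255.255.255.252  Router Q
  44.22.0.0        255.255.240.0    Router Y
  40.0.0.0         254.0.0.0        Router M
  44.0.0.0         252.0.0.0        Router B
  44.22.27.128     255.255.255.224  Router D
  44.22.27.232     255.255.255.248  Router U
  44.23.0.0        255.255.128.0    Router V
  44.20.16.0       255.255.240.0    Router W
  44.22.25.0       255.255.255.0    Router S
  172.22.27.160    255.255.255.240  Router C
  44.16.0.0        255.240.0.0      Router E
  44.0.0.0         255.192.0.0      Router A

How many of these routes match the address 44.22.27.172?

3

Prefixes containing 44.22.27.172:
  44.0.0.0/6 (44.0.0.0 - 47.255.255.255)
  44.0.0.0/10 (44.0.0.0 - 44.63.255.255)
  44.16.0.0/12 (44.16.0.0 - 44.31.255.255)
Total matching entries: 3.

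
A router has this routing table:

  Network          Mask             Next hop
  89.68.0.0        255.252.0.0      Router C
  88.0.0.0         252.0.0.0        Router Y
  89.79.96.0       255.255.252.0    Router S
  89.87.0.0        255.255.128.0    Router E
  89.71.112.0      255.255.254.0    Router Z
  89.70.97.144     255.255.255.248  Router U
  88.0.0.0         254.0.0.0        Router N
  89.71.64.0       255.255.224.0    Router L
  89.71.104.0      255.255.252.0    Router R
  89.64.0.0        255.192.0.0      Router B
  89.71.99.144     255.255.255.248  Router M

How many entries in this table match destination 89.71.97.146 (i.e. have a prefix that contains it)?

4

Prefixes containing 89.71.97.146:
  88.0.0.0/6 (88.0.0.0 - 91.255.255.255)
  88.0.0.0/7 (88.0.0.0 - 89.255.255.255)
  89.64.0.0/10 (89.64.0.0 - 89.127.255.255)
  89.68.0.0/14 (89.68.0.0 - 89.71.255.255)
Total matching entries: 4.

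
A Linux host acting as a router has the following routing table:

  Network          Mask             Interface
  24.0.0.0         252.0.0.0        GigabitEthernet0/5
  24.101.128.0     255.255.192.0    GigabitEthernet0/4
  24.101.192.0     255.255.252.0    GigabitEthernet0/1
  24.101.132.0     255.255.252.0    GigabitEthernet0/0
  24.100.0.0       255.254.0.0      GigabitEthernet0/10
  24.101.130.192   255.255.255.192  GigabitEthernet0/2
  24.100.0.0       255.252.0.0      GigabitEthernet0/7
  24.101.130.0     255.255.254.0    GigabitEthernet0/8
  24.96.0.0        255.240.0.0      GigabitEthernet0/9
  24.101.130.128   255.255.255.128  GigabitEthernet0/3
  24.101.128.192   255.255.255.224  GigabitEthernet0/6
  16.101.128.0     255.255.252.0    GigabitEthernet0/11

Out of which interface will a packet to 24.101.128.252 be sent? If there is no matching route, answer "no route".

Routes whose prefix contains 24.101.128.252:
  24.0.0.0/6 (24.0.0.0 - 27.255.255.255) -> GigabitEthernet0/5
  24.96.0.0/12 (24.96.0.0 - 24.111.255.255) -> GigabitEthernet0/9
  24.100.0.0/14 (24.100.0.0 - 24.103.255.255) -> GigabitEthernet0/7
  24.100.0.0/15 (24.100.0.0 - 24.101.255.255) -> GigabitEthernet0/10
  24.101.128.0/18 (24.101.128.0 - 24.101.191.255) -> GigabitEthernet0/4
More-specific entries that do NOT match:
  24.101.128.192/27 (24.101.128.192 - 24.101.128.223) does not contain 24.101.128.252
  24.101.130.192/26 (24.101.130.192 - 24.101.130.255) does not contain 24.101.128.252
  24.101.130.128/25 (24.101.130.128 - 24.101.130.255) does not contain 24.101.128.252
  24.101.130.0/23 (24.101.130.0 - 24.101.131.255) does not contain 24.101.128.252
  24.101.192.0/22 (24.101.192.0 - 24.101.195.255) does not contain 24.101.128.252
  24.101.132.0/22 (24.101.132.0 - 24.101.135.255) does not contain 24.101.128.252
  16.101.128.0/22 (16.101.128.0 - 16.101.131.255) does not contain 24.101.128.252
Longest matching prefix is /18 -> interface GigabitEthernet0/4.

GigabitEthernet0/4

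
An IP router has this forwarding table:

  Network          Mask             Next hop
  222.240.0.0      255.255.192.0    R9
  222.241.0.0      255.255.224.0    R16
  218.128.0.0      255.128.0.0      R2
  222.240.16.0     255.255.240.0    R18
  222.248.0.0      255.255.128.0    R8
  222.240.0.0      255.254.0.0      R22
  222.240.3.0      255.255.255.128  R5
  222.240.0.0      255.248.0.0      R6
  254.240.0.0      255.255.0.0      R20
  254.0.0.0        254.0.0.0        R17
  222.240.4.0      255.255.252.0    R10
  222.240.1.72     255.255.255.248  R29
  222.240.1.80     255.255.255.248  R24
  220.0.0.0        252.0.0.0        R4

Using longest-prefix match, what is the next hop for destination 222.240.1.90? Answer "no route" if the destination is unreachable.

R9

Routes whose prefix contains 222.240.1.90:
  220.0.0.0/6 (220.0.0.0 - 223.255.255.255) -> R4
  222.240.0.0/13 (222.240.0.0 - 222.247.255.255) -> R6
  222.240.0.0/15 (222.240.0.0 - 222.241.255.255) -> R22
  222.240.0.0/18 (222.240.0.0 - 222.240.63.255) -> R9
More-specific entries that do NOT match:
  222.240.1.72/29 (222.240.1.72 - 222.240.1.79) does not contain 222.240.1.90
  222.240.1.80/29 (222.240.1.80 - 222.240.1.87) does not contain 222.240.1.90
  222.240.3.0/25 (222.240.3.0 - 222.240.3.127) does not contain 222.240.1.90
  222.240.4.0/22 (222.240.4.0 - 222.240.7.255) does not contain 222.240.1.90
  222.240.16.0/20 (222.240.16.0 - 222.240.31.255) does not contain 222.240.1.90
  222.241.0.0/19 (222.241.0.0 - 222.241.31.255) does not contain 222.240.1.90
Longest matching prefix is /18 -> next hop R9.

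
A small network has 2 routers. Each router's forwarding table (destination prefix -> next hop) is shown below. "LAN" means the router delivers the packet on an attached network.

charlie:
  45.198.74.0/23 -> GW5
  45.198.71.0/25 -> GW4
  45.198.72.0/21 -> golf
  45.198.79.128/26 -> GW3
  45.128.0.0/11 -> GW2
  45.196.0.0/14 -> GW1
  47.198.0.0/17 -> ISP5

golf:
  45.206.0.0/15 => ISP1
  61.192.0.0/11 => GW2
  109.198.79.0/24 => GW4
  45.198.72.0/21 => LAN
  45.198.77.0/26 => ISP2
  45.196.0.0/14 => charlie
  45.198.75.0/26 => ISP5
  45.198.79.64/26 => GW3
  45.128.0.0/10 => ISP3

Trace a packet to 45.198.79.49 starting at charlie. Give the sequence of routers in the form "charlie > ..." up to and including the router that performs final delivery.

charlie > golf

At charlie: longest match for 45.198.79.49 is 45.198.72.0/21 -> golf
At golf: longest match for 45.198.79.49 is 45.198.72.0/21 -> LAN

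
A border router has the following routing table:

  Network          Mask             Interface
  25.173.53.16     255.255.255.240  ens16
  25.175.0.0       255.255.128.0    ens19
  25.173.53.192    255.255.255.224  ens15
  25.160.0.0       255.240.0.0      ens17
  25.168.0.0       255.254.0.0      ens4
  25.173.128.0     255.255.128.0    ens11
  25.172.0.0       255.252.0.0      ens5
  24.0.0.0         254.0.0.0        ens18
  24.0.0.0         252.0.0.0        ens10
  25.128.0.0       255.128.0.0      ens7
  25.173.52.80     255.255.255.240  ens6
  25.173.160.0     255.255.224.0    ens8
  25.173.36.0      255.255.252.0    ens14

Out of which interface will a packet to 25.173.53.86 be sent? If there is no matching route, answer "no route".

Routes whose prefix contains 25.173.53.86:
  24.0.0.0/6 (24.0.0.0 - 27.255.255.255) -> ens10
  24.0.0.0/7 (24.0.0.0 - 25.255.255.255) -> ens18
  25.128.0.0/9 (25.128.0.0 - 25.255.255.255) -> ens7
  25.160.0.0/12 (25.160.0.0 - 25.175.255.255) -> ens17
  25.172.0.0/14 (25.172.0.0 - 25.175.255.255) -> ens5
More-specific entries that do NOT match:
  25.173.53.16/28 (25.173.53.16 - 25.173.53.31) does not contain 25.173.53.86
  25.173.52.80/28 (25.173.52.80 - 25.173.52.95) does not contain 25.173.53.86
  25.173.53.192/27 (25.173.53.192 - 25.173.53.223) does not contain 25.173.53.86
  25.173.36.0/22 (25.173.36.0 - 25.173.39.255) does not contain 25.173.53.86
  25.173.160.0/19 (25.173.160.0 - 25.173.191.255) does not contain 25.173.53.86
  25.175.0.0/17 (25.175.0.0 - 25.175.127.255) does not contain 25.173.53.86
  25.173.128.0/17 (25.173.128.0 - 25.173.255.255) does not contain 25.173.53.86
  25.168.0.0/15 (25.168.0.0 - 25.169.255.255) does not contain 25.173.53.86
Longest matching prefix is /14 -> interface ens5.

ens5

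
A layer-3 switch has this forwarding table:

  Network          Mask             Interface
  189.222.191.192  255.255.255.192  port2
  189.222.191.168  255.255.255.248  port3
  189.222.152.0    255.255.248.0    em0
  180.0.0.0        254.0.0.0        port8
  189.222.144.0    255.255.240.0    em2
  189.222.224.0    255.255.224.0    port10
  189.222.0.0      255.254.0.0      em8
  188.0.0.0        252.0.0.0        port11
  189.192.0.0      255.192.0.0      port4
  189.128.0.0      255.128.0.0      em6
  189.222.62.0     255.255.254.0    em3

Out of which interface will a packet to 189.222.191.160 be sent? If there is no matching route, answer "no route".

em8

Routes whose prefix contains 189.222.191.160:
  188.0.0.0/6 (188.0.0.0 - 191.255.255.255) -> port11
  189.128.0.0/9 (189.128.0.0 - 189.255.255.255) -> em6
  189.192.0.0/10 (189.192.0.0 - 189.255.255.255) -> port4
  189.222.0.0/15 (189.222.0.0 - 189.223.255.255) -> em8
More-specific entries that do NOT match:
  189.222.191.168/29 (189.222.191.168 - 189.222.191.175) does not contain 189.222.191.160
  189.222.191.192/26 (189.222.191.192 - 189.222.191.255) does not contain 189.222.191.160
  189.222.62.0/23 (189.222.62.0 - 189.222.63.255) does not contain 189.222.191.160
  189.222.152.0/21 (189.222.152.0 - 189.222.159.255) does not contain 189.222.191.160
  189.222.144.0/20 (189.222.144.0 - 189.222.159.255) does not contain 189.222.191.160
  189.222.224.0/19 (189.222.224.0 - 189.222.255.255) does not contain 189.222.191.160
Longest matching prefix is /15 -> interface em8.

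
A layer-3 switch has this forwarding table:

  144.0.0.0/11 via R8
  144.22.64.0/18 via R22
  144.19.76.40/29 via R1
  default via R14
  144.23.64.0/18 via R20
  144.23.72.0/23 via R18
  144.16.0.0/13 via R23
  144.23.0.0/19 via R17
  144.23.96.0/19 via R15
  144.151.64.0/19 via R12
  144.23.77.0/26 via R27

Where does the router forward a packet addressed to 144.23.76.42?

Routes whose prefix contains 144.23.76.42:
  0.0.0.0/0 (default, matches everything) -> R14
  144.0.0.0/11 (144.0.0.0 - 144.31.255.255) -> R8
  144.16.0.0/13 (144.16.0.0 - 144.23.255.255) -> R23
  144.23.64.0/18 (144.23.64.0 - 144.23.127.255) -> R20
More-specific entries that do NOT match:
  144.19.76.40/29 (144.19.76.40 - 144.19.76.47) does not contain 144.23.76.42
  144.23.77.0/26 (144.23.77.0 - 144.23.77.63) does not contain 144.23.76.42
  144.23.72.0/23 (144.23.72.0 - 144.23.73.255) does not contain 144.23.76.42
  144.23.0.0/19 (144.23.0.0 - 144.23.31.255) does not contain 144.23.76.42
  144.23.96.0/19 (144.23.96.0 - 144.23.127.255) does not contain 144.23.76.42
  144.151.64.0/19 (144.151.64.0 - 144.151.95.255) does not contain 144.23.76.42
Longest matching prefix is /18 -> next hop R20.

R20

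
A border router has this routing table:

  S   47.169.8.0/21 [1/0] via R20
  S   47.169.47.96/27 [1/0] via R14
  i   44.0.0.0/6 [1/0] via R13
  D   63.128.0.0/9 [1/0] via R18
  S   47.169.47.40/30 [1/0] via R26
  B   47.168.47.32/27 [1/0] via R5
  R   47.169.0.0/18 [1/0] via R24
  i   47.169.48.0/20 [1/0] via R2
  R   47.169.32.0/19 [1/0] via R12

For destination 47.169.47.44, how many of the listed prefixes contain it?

Prefixes containing 47.169.47.44:
  44.0.0.0/6 (44.0.0.0 - 47.255.255.255)
  47.169.0.0/18 (47.169.0.0 - 47.169.63.255)
  47.169.32.0/19 (47.169.32.0 - 47.169.63.255)
Total matching entries: 3.

3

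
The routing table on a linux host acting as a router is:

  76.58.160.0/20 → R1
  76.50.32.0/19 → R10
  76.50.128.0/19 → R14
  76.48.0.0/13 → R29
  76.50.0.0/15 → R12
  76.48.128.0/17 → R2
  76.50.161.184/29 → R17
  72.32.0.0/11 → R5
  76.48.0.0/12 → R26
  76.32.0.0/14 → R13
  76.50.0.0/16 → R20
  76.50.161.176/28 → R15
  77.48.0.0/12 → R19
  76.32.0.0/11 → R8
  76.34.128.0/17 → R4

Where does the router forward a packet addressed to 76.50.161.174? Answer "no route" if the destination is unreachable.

R20

Routes whose prefix contains 76.50.161.174:
  76.32.0.0/11 (76.32.0.0 - 76.63.255.255) -> R8
  76.48.0.0/12 (76.48.0.0 - 76.63.255.255) -> R26
  76.48.0.0/13 (76.48.0.0 - 76.55.255.255) -> R29
  76.50.0.0/15 (76.50.0.0 - 76.51.255.255) -> R12
  76.50.0.0/16 (76.50.0.0 - 76.50.255.255) -> R20
More-specific entries that do NOT match:
  76.50.161.184/29 (76.50.161.184 - 76.50.161.191) does not contain 76.50.161.174
  76.50.161.176/28 (76.50.161.176 - 76.50.161.191) does not contain 76.50.161.174
  76.58.160.0/20 (76.58.160.0 - 76.58.175.255) does not contain 76.50.161.174
  76.50.32.0/19 (76.50.32.0 - 76.50.63.255) does not contain 76.50.161.174
  76.50.128.0/19 (76.50.128.0 - 76.50.159.255) does not contain 76.50.161.174
  76.48.128.0/17 (76.48.128.0 - 76.48.255.255) does not contain 76.50.161.174
  76.34.128.0/17 (76.34.128.0 - 76.34.255.255) does not contain 76.50.161.174
Longest matching prefix is /16 -> next hop R20.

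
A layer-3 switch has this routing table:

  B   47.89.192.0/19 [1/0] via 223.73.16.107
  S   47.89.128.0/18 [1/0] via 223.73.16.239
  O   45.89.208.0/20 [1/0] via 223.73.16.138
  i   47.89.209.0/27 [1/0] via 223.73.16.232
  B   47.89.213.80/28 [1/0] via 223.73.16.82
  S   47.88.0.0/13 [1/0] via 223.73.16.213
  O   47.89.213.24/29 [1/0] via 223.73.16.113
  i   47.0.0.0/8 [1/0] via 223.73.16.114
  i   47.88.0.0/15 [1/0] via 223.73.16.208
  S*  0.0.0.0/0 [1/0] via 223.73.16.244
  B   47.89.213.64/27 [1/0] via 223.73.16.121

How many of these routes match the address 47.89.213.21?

Prefixes containing 47.89.213.21:
  0.0.0.0/0 (default, matches everything)
  47.0.0.0/8 (47.0.0.0 - 47.255.255.255)
  47.88.0.0/13 (47.88.0.0 - 47.95.255.255)
  47.88.0.0/15 (47.88.0.0 - 47.89.255.255)
  47.89.192.0/19 (47.89.192.0 - 47.89.223.255)
Total matching entries: 5.

5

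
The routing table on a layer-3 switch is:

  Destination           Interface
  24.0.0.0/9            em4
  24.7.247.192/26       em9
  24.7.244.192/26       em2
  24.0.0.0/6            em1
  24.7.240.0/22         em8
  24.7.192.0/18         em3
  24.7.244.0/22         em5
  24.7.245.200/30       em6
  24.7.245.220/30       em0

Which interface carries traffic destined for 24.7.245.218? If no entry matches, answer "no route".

Routes whose prefix contains 24.7.245.218:
  24.0.0.0/6 (24.0.0.0 - 27.255.255.255) -> em1
  24.0.0.0/9 (24.0.0.0 - 24.127.255.255) -> em4
  24.7.192.0/18 (24.7.192.0 - 24.7.255.255) -> em3
  24.7.244.0/22 (24.7.244.0 - 24.7.247.255) -> em5
More-specific entries that do NOT match:
  24.7.245.200/30 (24.7.245.200 - 24.7.245.203) does not contain 24.7.245.218
  24.7.245.220/30 (24.7.245.220 - 24.7.245.223) does not contain 24.7.245.218
  24.7.247.192/26 (24.7.247.192 - 24.7.247.255) does not contain 24.7.245.218
  24.7.244.192/26 (24.7.244.192 - 24.7.244.255) does not contain 24.7.245.218
Longest matching prefix is /22 -> interface em5.

em5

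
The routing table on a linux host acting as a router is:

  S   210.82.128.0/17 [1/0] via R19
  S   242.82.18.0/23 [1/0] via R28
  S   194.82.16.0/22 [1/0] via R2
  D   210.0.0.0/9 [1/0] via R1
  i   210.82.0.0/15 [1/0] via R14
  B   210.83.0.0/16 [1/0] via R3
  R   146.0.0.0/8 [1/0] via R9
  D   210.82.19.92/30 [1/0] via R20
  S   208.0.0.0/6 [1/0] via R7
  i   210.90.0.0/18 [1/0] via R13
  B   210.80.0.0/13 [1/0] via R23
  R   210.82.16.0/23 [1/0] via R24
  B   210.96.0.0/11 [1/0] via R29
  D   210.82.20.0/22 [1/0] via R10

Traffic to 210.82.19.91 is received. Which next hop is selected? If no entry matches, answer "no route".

R14

Routes whose prefix contains 210.82.19.91:
  208.0.0.0/6 (208.0.0.0 - 211.255.255.255) -> R7
  210.0.0.0/9 (210.0.0.0 - 210.127.255.255) -> R1
  210.80.0.0/13 (210.80.0.0 - 210.87.255.255) -> R23
  210.82.0.0/15 (210.82.0.0 - 210.83.255.255) -> R14
More-specific entries that do NOT match:
  210.82.19.92/30 (210.82.19.92 - 210.82.19.95) does not contain 210.82.19.91
  242.82.18.0/23 (242.82.18.0 - 242.82.19.255) does not contain 210.82.19.91
  210.82.16.0/23 (210.82.16.0 - 210.82.17.255) does not contain 210.82.19.91
  194.82.16.0/22 (194.82.16.0 - 194.82.19.255) does not contain 210.82.19.91
  210.82.20.0/22 (210.82.20.0 - 210.82.23.255) does not contain 210.82.19.91
  210.90.0.0/18 (210.90.0.0 - 210.90.63.255) does not contain 210.82.19.91
  210.82.128.0/17 (210.82.128.0 - 210.82.255.255) does not contain 210.82.19.91
  210.83.0.0/16 (210.83.0.0 - 210.83.255.255) does not contain 210.82.19.91
Longest matching prefix is /15 -> next hop R14.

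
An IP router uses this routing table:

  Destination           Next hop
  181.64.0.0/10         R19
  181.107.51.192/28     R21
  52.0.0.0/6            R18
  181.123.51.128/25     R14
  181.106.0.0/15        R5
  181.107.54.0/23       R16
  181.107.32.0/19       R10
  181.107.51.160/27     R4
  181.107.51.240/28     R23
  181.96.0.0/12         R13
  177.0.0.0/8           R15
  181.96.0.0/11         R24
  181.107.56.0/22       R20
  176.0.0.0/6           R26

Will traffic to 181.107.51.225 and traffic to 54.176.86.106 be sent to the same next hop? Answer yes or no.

no

181.107.51.225: longest match 181.107.32.0/19 -> R10
54.176.86.106: longest match 52.0.0.0/6 -> R18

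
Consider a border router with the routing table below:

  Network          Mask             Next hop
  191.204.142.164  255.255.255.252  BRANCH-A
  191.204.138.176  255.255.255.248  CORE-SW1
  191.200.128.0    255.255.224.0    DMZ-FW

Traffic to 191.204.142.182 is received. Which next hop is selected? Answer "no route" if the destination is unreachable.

no route

No entry's prefix contains 191.204.142.182; there is no default route.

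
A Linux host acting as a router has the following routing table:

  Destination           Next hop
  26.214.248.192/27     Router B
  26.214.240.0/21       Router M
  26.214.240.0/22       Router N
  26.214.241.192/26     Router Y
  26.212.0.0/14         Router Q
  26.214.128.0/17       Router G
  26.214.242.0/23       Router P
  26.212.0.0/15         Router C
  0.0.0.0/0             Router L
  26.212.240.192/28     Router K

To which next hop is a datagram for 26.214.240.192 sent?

Router N

Routes whose prefix contains 26.214.240.192:
  0.0.0.0/0 (default, matches everything) -> Router L
  26.212.0.0/14 (26.212.0.0 - 26.215.255.255) -> Router Q
  26.214.128.0/17 (26.214.128.0 - 26.214.255.255) -> Router G
  26.214.240.0/21 (26.214.240.0 - 26.214.247.255) -> Router M
  26.214.240.0/22 (26.214.240.0 - 26.214.243.255) -> Router N
More-specific entries that do NOT match:
  26.212.240.192/28 (26.212.240.192 - 26.212.240.207) does not contain 26.214.240.192
  26.214.248.192/27 (26.214.248.192 - 26.214.248.223) does not contain 26.214.240.192
  26.214.241.192/26 (26.214.241.192 - 26.214.241.255) does not contain 26.214.240.192
  26.214.242.0/23 (26.214.242.0 - 26.214.243.255) does not contain 26.214.240.192
Longest matching prefix is /22 -> next hop Router N.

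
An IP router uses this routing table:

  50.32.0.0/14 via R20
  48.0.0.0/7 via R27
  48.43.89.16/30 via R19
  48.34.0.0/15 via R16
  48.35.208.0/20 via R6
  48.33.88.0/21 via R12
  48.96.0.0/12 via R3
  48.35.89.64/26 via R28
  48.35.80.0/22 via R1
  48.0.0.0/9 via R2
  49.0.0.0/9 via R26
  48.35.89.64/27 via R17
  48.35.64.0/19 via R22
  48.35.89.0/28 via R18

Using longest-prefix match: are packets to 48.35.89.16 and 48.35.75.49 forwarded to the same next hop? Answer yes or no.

48.35.89.16: longest match 48.35.64.0/19 -> R22
48.35.75.49: longest match 48.35.64.0/19 -> R22

yes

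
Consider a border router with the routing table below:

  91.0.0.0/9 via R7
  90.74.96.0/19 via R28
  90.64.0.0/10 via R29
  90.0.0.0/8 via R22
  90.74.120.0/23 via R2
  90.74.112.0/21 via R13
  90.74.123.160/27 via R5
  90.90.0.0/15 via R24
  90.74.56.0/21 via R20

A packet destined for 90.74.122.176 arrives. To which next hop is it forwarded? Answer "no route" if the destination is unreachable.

Routes whose prefix contains 90.74.122.176:
  90.0.0.0/8 (90.0.0.0 - 90.255.255.255) -> R22
  90.64.0.0/10 (90.64.0.0 - 90.127.255.255) -> R29
  90.74.96.0/19 (90.74.96.0 - 90.74.127.255) -> R28
More-specific entries that do NOT match:
  90.74.123.160/27 (90.74.123.160 - 90.74.123.191) does not contain 90.74.122.176
  90.74.120.0/23 (90.74.120.0 - 90.74.121.255) does not contain 90.74.122.176
  90.74.112.0/21 (90.74.112.0 - 90.74.119.255) does not contain 90.74.122.176
  90.74.56.0/21 (90.74.56.0 - 90.74.63.255) does not contain 90.74.122.176
Longest matching prefix is /19 -> next hop R28.

R28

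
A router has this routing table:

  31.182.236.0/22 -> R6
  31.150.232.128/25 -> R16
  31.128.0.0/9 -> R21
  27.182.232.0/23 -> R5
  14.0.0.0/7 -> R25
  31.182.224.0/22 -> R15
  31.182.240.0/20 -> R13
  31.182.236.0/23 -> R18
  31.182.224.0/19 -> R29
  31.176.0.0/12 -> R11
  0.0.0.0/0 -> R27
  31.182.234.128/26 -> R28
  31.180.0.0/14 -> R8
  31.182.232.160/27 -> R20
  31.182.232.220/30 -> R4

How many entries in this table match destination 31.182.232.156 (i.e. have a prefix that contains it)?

Prefixes containing 31.182.232.156:
  0.0.0.0/0 (default, matches everything)
  31.128.0.0/9 (31.128.0.0 - 31.255.255.255)
  31.176.0.0/12 (31.176.0.0 - 31.191.255.255)
  31.180.0.0/14 (31.180.0.0 - 31.183.255.255)
  31.182.224.0/19 (31.182.224.0 - 31.182.255.255)
Total matching entries: 5.

5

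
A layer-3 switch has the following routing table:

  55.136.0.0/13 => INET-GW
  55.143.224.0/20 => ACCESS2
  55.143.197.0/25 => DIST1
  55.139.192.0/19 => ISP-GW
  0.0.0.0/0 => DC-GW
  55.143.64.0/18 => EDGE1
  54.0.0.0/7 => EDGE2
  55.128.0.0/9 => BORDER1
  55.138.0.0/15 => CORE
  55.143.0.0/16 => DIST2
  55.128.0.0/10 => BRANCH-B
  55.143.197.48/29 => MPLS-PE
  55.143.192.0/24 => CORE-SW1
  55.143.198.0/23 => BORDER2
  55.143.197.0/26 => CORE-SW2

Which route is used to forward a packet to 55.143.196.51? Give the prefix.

55.143.0.0/16

Entries matching 55.143.196.51:
  0.0.0.0/0 (default, matches everything)
  54.0.0.0/7 (54.0.0.0 - 55.255.255.255)
  55.128.0.0/9 (55.128.0.0 - 55.255.255.255)
  55.128.0.0/10 (55.128.0.0 - 55.191.255.255)
  55.136.0.0/13 (55.136.0.0 - 55.143.255.255)
  55.143.0.0/16 (55.143.0.0 - 55.143.255.255)
Most specific is 55.143.0.0/16.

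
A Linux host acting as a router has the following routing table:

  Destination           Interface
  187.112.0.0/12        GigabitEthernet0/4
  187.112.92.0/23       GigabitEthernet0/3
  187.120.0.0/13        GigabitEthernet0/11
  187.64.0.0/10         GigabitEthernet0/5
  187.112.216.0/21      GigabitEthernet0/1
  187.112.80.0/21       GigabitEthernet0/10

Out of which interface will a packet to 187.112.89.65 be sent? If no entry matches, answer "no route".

GigabitEthernet0/4

Routes whose prefix contains 187.112.89.65:
  187.64.0.0/10 (187.64.0.0 - 187.127.255.255) -> GigabitEthernet0/5
  187.112.0.0/12 (187.112.0.0 - 187.127.255.255) -> GigabitEthernet0/4
More-specific entries that do NOT match:
  187.112.92.0/23 (187.112.92.0 - 187.112.93.255) does not contain 187.112.89.65
  187.112.216.0/21 (187.112.216.0 - 187.112.223.255) does not contain 187.112.89.65
  187.112.80.0/21 (187.112.80.0 - 187.112.87.255) does not contain 187.112.89.65
  187.120.0.0/13 (187.120.0.0 - 187.127.255.255) does not contain 187.112.89.65
Longest matching prefix is /12 -> interface GigabitEthernet0/4.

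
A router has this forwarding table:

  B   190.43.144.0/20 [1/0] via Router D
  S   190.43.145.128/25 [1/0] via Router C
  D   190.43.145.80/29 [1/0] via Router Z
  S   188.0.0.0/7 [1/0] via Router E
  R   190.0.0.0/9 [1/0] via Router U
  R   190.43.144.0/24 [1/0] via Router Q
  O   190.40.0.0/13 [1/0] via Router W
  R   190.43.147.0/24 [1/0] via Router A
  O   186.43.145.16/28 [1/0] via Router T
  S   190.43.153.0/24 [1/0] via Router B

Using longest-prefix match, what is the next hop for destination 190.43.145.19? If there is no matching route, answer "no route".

Router D

Routes whose prefix contains 190.43.145.19:
  190.0.0.0/9 (190.0.0.0 - 190.127.255.255) -> Router U
  190.40.0.0/13 (190.40.0.0 - 190.47.255.255) -> Router W
  190.43.144.0/20 (190.43.144.0 - 190.43.159.255) -> Router D
More-specific entries that do NOT match:
  190.43.145.80/29 (190.43.145.80 - 190.43.145.87) does not contain 190.43.145.19
  186.43.145.16/28 (186.43.145.16 - 186.43.145.31) does not contain 190.43.145.19
  190.43.145.128/25 (190.43.145.128 - 190.43.145.255) does not contain 190.43.145.19
  190.43.144.0/24 (190.43.144.0 - 190.43.144.255) does not contain 190.43.145.19
  190.43.147.0/24 (190.43.147.0 - 190.43.147.255) does not contain 190.43.145.19
  190.43.153.0/24 (190.43.153.0 - 190.43.153.255) does not contain 190.43.145.19
Longest matching prefix is /20 -> next hop Router D.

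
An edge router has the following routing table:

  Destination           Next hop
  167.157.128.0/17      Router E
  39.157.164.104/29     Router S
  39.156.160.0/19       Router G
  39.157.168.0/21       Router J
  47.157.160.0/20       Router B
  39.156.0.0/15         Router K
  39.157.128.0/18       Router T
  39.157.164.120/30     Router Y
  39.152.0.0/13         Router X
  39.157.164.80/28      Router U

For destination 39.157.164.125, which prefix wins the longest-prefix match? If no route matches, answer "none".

39.157.128.0/18

Entries matching 39.157.164.125:
  39.152.0.0/13 (39.152.0.0 - 39.159.255.255)
  39.156.0.0/15 (39.156.0.0 - 39.157.255.255)
  39.157.128.0/18 (39.157.128.0 - 39.157.191.255)
Most specific is 39.157.128.0/18.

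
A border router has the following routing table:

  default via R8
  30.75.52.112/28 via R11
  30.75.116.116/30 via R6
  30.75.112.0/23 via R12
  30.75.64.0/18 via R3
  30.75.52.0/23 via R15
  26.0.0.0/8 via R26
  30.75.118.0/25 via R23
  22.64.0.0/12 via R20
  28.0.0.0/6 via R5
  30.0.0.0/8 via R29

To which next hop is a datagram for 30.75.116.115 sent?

R3

Routes whose prefix contains 30.75.116.115:
  0.0.0.0/0 (default, matches everything) -> R8
  28.0.0.0/6 (28.0.0.0 - 31.255.255.255) -> R5
  30.0.0.0/8 (30.0.0.0 - 30.255.255.255) -> R29
  30.75.64.0/18 (30.75.64.0 - 30.75.127.255) -> R3
More-specific entries that do NOT match:
  30.75.116.116/30 (30.75.116.116 - 30.75.116.119) does not contain 30.75.116.115
  30.75.52.112/28 (30.75.52.112 - 30.75.52.127) does not contain 30.75.116.115
  30.75.118.0/25 (30.75.118.0 - 30.75.118.127) does not contain 30.75.116.115
  30.75.112.0/23 (30.75.112.0 - 30.75.113.255) does not contain 30.75.116.115
  30.75.52.0/23 (30.75.52.0 - 30.75.53.255) does not contain 30.75.116.115
Longest matching prefix is /18 -> next hop R3.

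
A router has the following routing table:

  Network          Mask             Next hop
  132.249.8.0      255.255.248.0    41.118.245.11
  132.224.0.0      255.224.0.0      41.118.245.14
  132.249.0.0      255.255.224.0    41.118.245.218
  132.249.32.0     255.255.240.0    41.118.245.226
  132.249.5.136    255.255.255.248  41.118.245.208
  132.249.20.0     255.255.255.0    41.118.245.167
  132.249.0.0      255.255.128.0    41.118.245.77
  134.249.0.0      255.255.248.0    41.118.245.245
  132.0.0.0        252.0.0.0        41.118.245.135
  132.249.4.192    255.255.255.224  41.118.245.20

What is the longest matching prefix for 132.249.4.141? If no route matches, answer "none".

132.249.0.0/19

Entries matching 132.249.4.141:
  132.0.0.0/6 (132.0.0.0 - 135.255.255.255)
  132.224.0.0/11 (132.224.0.0 - 132.255.255.255)
  132.249.0.0/17 (132.249.0.0 - 132.249.127.255)
  132.249.0.0/19 (132.249.0.0 - 132.249.31.255)
Most specific is 132.249.0.0/19.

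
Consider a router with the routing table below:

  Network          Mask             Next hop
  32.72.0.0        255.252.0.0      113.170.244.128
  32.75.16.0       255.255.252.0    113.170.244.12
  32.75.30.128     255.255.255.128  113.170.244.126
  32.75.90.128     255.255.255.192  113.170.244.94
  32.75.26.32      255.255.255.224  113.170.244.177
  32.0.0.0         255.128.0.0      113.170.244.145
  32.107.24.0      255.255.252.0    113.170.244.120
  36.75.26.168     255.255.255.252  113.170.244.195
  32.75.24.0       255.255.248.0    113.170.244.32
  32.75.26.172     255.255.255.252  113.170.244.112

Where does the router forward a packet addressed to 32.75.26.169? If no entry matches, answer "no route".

113.170.244.32

Routes whose prefix contains 32.75.26.169:
  32.0.0.0/9 (32.0.0.0 - 32.127.255.255) -> 113.170.244.145
  32.72.0.0/14 (32.72.0.0 - 32.75.255.255) -> 113.170.244.128
  32.75.24.0/21 (32.75.24.0 - 32.75.31.255) -> 113.170.244.32
More-specific entries that do NOT match:
  36.75.26.168/30 (36.75.26.168 - 36.75.26.171) does not contain 32.75.26.169
  32.75.26.172/30 (32.75.26.172 - 32.75.26.175) does not contain 32.75.26.169
  32.75.26.32/27 (32.75.26.32 - 32.75.26.63) does not contain 32.75.26.169
  32.75.90.128/26 (32.75.90.128 - 32.75.90.191) does not contain 32.75.26.169
  32.75.30.128/25 (32.75.30.128 - 32.75.30.255) does not contain 32.75.26.169
  32.75.16.0/22 (32.75.16.0 - 32.75.19.255) does not contain 32.75.26.169
  32.107.24.0/22 (32.107.24.0 - 32.107.27.255) does not contain 32.75.26.169
Longest matching prefix is /21 -> next hop 113.170.244.32.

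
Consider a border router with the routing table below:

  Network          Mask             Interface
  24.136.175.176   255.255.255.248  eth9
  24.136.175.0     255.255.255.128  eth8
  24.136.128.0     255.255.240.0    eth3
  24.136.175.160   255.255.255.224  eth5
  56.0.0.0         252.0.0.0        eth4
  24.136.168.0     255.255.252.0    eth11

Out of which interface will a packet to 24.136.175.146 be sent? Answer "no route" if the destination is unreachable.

no route

No entry's prefix contains 24.136.175.146; there is no default route.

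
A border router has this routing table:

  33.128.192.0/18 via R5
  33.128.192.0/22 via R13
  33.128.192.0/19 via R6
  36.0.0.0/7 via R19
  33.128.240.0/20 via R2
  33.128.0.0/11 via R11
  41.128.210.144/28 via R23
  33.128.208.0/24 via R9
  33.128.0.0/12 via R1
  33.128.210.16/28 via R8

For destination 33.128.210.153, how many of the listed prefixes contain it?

Prefixes containing 33.128.210.153:
  33.128.0.0/11 (33.128.0.0 - 33.159.255.255)
  33.128.0.0/12 (33.128.0.0 - 33.143.255.255)
  33.128.192.0/18 (33.128.192.0 - 33.128.255.255)
  33.128.192.0/19 (33.128.192.0 - 33.128.223.255)
Total matching entries: 4.

4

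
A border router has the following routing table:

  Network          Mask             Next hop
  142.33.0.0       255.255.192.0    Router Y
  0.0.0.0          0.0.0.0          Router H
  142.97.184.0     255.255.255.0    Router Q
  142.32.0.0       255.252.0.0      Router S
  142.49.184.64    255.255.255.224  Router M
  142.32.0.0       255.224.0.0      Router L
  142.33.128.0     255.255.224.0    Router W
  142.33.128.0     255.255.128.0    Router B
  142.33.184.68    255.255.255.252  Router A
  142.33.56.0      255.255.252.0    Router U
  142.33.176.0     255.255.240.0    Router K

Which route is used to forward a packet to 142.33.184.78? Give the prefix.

Entries matching 142.33.184.78:
  0.0.0.0/0 (default, matches everything)
  142.32.0.0/11 (142.32.0.0 - 142.63.255.255)
  142.32.0.0/14 (142.32.0.0 - 142.35.255.255)
  142.33.128.0/17 (142.33.128.0 - 142.33.255.255)
  142.33.176.0/20 (142.33.176.0 - 142.33.191.255)
Most specific is 142.33.176.0/20.

142.33.176.0/20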